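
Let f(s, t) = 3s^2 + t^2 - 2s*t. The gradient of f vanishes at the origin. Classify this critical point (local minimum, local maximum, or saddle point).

The Hessian at the origin is H = [[6, -2], [-2, 2]].
det H = 6·2 − (-2)² = 8 > 0 and H[1,1] = 6 > 0, so H is positive definite.
Therefore the origin is a local minimum.

local minimum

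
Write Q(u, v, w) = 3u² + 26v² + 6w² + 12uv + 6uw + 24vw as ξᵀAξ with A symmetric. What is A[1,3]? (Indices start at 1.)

The coefficient of u·w in Q is 6. For a symmetric A this equals A[1,3] + A[3,1] = 2·A[1,3].
So A[1,3] = 6/2 = 3.

3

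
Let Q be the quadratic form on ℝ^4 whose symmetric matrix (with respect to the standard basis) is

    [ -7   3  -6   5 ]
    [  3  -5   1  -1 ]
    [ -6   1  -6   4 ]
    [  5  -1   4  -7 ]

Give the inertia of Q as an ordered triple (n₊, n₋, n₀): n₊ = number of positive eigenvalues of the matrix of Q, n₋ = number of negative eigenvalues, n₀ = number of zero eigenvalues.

(0, 3, 1)

Congruent diagonalization of A (simultaneous row and column reduction) yields pivots -7, -26/7, -5/26, 0.
So there are 3 negative, 1 zero pivots.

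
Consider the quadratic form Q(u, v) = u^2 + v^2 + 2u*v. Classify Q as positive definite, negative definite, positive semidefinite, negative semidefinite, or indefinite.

The symmetric matrix of Q is [[1, 1], [1, 1]].
For the 2×2 matrix [[1, 1], [1, 1]]: det = 1·1 − (1)² = 0, trace = 2.
det = 0 so one eigenvalue is zero; the form is semidefinite with the sign of the trace.

positive semidefinite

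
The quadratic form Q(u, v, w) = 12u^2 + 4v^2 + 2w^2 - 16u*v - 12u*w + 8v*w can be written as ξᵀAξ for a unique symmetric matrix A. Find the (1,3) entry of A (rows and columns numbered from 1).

-6

The coefficient of u·w in Q is -12. For a symmetric A this equals A[1,3] + A[3,1] = 2·A[1,3].
So A[1,3] = -12/2 = -6.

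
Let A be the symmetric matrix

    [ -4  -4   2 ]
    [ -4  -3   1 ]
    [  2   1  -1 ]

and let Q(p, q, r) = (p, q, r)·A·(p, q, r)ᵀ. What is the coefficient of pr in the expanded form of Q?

The coefficient of pr is A[1,3] + A[3,1] = 2·2 = 4.

4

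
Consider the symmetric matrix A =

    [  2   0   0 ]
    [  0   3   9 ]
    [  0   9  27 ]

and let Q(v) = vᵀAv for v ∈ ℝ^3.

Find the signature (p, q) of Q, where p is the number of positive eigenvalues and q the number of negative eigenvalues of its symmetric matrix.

Row-reducing A symmetrically gives the diagonal entries 2, 3, 0.
Counting signs: 2 positive, 1 zero.

(2, 0)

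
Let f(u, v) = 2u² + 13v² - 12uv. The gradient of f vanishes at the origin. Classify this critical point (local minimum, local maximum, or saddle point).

The Hessian at the origin is H = [[4, -12], [-12, 26]].
det H = 4·26 − (-12)² = -40 < 0, so H is indefinite.
Therefore the origin is a saddle point.

saddle point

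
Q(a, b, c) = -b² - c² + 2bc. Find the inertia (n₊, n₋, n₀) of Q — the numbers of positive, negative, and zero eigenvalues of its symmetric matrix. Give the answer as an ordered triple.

(0, 1, 2)

The symmetric matrix is A = [[0, 0, 0], [0, -1, 1], [0, 1, -1]].
Symmetric row and column elimination reduces A to a congruent diagonal form with pivots 0, -1, 0.
Counting signs: 1 negative, 2 zero.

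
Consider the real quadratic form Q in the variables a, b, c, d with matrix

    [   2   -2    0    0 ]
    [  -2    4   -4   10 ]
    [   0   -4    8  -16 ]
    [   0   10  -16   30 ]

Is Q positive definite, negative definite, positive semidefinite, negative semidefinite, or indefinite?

indefinite

A is congruent to a diagonal matrix with 3 positive, 1 negative and 0 zero entries, so Q is indefinite.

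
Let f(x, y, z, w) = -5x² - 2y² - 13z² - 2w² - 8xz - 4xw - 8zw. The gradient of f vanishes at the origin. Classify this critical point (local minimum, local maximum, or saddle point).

The Hessian at the origin is H = [[-10, 0, -8, -4], [0, -4, 0, 0], [-8, 0, -26, -8], [-4, 0, -8, -4]].
Applying the same elementary operations to the rows and columns of H produces a congruent diagonal matrix with entries -10, -4, -98/5, -60/49.
So there are 4 negative pivots.
H is negative definite, so the origin is a strict local maximum.

local maximum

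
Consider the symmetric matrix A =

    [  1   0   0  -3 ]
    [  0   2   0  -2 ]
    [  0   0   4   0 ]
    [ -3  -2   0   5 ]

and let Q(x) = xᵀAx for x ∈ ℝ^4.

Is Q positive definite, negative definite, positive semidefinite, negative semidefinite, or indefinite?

Applying the same elementary operations to the rows and columns of A produces a congruent diagonal matrix with entries 1, 2, 4, -6.
Counting signs: 3 positive, 1 negative.
Hence Q is indefinite.

indefinite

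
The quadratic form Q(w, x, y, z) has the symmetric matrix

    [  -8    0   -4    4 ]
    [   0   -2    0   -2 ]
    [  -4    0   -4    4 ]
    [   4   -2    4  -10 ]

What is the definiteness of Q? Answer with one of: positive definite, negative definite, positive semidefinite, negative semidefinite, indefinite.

negative definite

An LDLᵀ factorisation of A has diagonal entries -8, -2, -2, -4.
So there are 4 negative pivots.
Hence Q is negative definite.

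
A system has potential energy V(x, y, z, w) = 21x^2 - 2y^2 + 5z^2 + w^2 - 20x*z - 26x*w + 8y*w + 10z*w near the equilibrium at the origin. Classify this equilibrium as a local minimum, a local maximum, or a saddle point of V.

The Hessian at the origin is H = [[42, 0, -20, -26], [0, -4, 0, 8], [-20, 0, 10, 10], [-26, 8, 10, 2]].
Row-reducing H symmetrically gives the diagonal entries 42, -4, 10/21, -10.
So there are 2 positive, 2 negative pivots.
H is indefinite, so the origin is a saddle point.

saddle point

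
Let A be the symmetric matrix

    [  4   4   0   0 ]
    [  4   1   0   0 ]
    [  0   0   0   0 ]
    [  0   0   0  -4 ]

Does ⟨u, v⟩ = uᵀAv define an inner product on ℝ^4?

no

Symmetric row and column elimination reduces A to a congruent diagonal form with pivots 4, -3, 0, -4.
That gives 1 positive, 2 negative, 1 zero pivots.
Hence Q is indefinite.
⟨·,·⟩ is an inner product exactly when A is positive definite.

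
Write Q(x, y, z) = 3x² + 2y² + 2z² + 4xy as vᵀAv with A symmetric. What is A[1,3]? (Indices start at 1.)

The coefficient of x·z in Q is 0. For a symmetric A this equals A[1,3] + A[3,1] = 2·A[1,3].
So A[1,3] = 0/2 = 0.

0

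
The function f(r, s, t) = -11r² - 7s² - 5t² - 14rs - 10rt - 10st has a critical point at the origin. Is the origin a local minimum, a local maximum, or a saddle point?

local maximum

The Hessian at the origin is H = [[-22, -14, -10], [-14, -14, -10], [-10, -10, -10]].
Symmetric row and column elimination reduces H to a congruent diagonal form with pivots -22, -56/11, -20/7.
So there are 3 negative pivots.
H is negative definite, so the origin is a strict local maximum.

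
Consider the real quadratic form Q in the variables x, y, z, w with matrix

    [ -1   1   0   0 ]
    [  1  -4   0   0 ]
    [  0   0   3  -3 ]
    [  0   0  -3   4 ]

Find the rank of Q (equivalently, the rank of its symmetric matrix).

4

Symmetric row and column elimination reduces A to a congruent diagonal form with pivots -1, -3, 3, 1.
That gives 2 positive, 2 negative pivots.
The rank is the number of nonzero pivots: 4.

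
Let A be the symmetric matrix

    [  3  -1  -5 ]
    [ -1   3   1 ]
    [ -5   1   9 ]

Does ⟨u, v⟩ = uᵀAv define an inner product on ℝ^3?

Row-reducing A symmetrically gives the diagonal entries 3, 8/3, 1/2.
Counting signs: 3 positive.
Hence Q is positive definite.
⟨·,·⟩ is an inner product exactly when A is positive definite.

yes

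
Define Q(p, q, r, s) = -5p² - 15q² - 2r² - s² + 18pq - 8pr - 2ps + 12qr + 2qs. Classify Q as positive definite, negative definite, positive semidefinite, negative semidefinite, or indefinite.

indefinite

The symmetric matrix is A = [[-5, 9, -4, -1], [9, -15, 6, 1], [-4, 6, -2, 0], [-1, 1, 0, -1]].
Applying the same elementary operations to the rows and columns of A produces a congruent diagonal matrix with entries -5, 6/5, 0, -4/3.
Counting signs: 1 positive, 2 negative, 1 zero.
Hence Q is indefinite.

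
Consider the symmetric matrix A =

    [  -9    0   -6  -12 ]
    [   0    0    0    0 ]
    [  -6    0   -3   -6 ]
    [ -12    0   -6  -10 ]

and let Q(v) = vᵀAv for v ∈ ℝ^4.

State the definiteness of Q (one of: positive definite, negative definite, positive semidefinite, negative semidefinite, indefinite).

indefinite

Symmetric row and column elimination reduces A to a congruent diagonal form with pivots -9, 0, 1, 2.
So there are 2 positive, 1 negative, 1 zero pivots.
Hence Q is indefinite.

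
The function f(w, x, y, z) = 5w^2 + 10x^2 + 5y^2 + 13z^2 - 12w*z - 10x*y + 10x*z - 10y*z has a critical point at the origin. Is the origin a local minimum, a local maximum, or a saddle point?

local minimum

The Hessian at the origin is H = [[10, 0, 0, -12], [0, 20, -10, 10], [0, -10, 10, -10], [-12, 10, -10, 26]].
Congruent diagonalization of H (simultaneous row and column reduction) yields pivots 10, 20, 5, 8/5.
Counting signs: 4 positive.
H is positive definite, so the origin is a strict local minimum.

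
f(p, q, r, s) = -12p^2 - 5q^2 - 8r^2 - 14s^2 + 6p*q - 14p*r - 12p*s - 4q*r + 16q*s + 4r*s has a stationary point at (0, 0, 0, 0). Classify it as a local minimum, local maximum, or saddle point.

local maximum

The Hessian at the origin is H = [[-24, 6, -14, -12], [6, -10, -4, 16], [-14, -4, -16, 4], [-12, 16, 4, -28]].
Symmetric row and column elimination reduces H to a congruent diagonal form with pivots -24, -17/2, -62/51, -60/31.
Counting signs: 4 negative.
H is negative definite, so the origin is a strict local maximum.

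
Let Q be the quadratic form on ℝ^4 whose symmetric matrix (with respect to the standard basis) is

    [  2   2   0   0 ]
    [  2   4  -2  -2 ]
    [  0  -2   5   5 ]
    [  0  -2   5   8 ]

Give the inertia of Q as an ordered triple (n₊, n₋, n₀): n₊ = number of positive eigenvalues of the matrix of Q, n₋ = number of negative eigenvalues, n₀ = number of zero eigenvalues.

(4, 0, 0)

Congruent diagonalization of A (simultaneous row and column reduction) yields pivots 2, 2, 3, 3.
Counting signs: 4 positive.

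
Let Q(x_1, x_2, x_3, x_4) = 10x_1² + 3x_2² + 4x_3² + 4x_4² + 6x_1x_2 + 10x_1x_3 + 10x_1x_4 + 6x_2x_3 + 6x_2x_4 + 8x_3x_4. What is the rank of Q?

The associated matrix is A = [[10, 3, 5, 5], [3, 3, 3, 3], [5, 3, 4, 4], [5, 3, 4, 4]].
Applying the same elementary operations to the rows and columns of A produces a congruent diagonal matrix with entries 10, 21/10, 3/7, 0.
Counting signs: 3 positive, 1 zero.
The rank is the number of nonzero pivots: 3.

3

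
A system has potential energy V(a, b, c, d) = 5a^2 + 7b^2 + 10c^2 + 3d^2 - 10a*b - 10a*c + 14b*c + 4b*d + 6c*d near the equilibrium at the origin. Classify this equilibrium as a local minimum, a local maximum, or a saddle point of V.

local minimum

The Hessian at the origin is H = [[10, -10, -10, 0], [-10, 14, 14, 4], [-10, 14, 20, 6], [0, 4, 6, 6]].
Congruent diagonalization of H (simultaneous row and column reduction) yields pivots 10, 4, 6, 4/3.
So there are 4 positive pivots.
H is positive definite, so the origin is a strict local minimum.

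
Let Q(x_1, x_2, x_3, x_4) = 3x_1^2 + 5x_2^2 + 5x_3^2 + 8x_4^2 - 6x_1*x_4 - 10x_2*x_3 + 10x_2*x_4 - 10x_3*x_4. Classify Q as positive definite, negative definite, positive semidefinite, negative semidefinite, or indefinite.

The associated matrix is A = [[3, 0, 0, -3], [0, 5, -5, 5], [0, -5, 5, -5], [-3, 5, -5, 8]].
Applying the same elementary operations to the rows and columns of A produces a congruent diagonal matrix with entries 3, 5, 0, 0.
So there are 2 positive, 2 zero pivots.
Hence Q is positive semidefinite.

positive semidefinite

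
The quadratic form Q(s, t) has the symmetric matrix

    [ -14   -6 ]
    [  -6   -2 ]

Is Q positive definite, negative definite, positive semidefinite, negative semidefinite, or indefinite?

Symmetric row and column elimination reduces A to a congruent diagonal form with pivots -14, 4/7.
So there are 1 positive, 1 negative pivots.
Hence Q is indefinite.

indefinite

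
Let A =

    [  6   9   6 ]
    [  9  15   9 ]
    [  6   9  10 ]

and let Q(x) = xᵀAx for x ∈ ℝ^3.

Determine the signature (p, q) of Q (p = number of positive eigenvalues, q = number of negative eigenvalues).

(3, 0)

Row-reducing A symmetrically gives the diagonal entries 6, 3/2, 4.
Counting signs: 3 positive.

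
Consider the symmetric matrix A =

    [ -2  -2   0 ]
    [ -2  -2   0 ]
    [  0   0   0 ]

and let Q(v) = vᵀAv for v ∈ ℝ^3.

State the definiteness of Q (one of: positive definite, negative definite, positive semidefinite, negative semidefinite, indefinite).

Row-reducing A symmetrically gives the diagonal entries -2, 0, 0.
That gives 1 negative, 2 zero pivots.
Hence Q is negative semidefinite.

negative semidefinite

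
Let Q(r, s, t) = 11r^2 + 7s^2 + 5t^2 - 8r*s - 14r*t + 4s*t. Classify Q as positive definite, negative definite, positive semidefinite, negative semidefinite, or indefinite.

Write A = [[11, -4, -7], [-4, 7, 2], [-7, 2, 5]].
Row-reducing A symmetrically gives the diagonal entries 11, 61/11, 30/61.
Counting signs: 3 positive.
Hence Q is positive definite.

positive definite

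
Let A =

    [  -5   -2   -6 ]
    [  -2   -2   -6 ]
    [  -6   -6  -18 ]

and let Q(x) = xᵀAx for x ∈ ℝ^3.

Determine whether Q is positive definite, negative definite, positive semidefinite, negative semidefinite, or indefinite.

negative semidefinite

Congruent diagonalization of A (simultaneous row and column reduction) yields pivots -5, -6/5, 0.
Counting signs: 2 negative, 1 zero.
Hence Q is negative semidefinite.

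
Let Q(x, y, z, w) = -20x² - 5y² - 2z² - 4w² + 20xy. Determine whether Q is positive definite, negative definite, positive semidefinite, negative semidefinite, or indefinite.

The symmetric matrix is A = [[-20, 10, 0, 0], [10, -5, 0, 0], [0, 0, -2, 0], [0, 0, 0, -4]].
Applying the same elementary operations to the rows and columns of A produces a congruent diagonal matrix with entries -20, 0, -2, -4.
So there are 3 negative, 1 zero pivots.
Hence Q is negative semidefinite.

negative semidefinite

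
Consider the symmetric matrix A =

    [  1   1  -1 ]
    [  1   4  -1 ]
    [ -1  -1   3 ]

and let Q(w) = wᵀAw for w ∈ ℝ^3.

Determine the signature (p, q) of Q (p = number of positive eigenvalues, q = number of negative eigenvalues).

(3, 0)

Row-reducing A symmetrically gives the diagonal entries 1, 3, 2.
That gives 3 positive pivots.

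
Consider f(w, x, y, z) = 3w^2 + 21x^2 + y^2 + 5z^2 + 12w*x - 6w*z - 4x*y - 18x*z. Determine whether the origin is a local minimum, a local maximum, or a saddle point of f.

local minimum

The Hessian at the origin is H = [[6, 12, 0, -6], [12, 42, -4, -18], [0, -4, 2, 0], [-6, -18, 0, 10]].
Congruent diagonalization of H (simultaneous row and column reduction) yields pivots 6, 18, 10/9, 2/5.
Counting signs: 4 positive.
H is positive definite, so the origin is a strict local minimum.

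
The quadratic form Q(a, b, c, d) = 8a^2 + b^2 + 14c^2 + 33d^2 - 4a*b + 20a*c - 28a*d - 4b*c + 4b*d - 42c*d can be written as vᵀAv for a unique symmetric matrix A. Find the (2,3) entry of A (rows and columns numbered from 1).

The coefficient of b·c in Q is -4. For a symmetric A this equals A[2,3] + A[3,2] = 2·A[2,3].
So A[2,3] = -4/2 = -2.

-2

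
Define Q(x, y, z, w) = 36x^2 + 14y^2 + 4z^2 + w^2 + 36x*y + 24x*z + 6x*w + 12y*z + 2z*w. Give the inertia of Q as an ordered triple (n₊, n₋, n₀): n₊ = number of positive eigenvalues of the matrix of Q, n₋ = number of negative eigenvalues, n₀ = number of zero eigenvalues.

The associated matrix is A = [[36, 18, 12, 3], [18, 14, 6, 0], [12, 6, 4, 1], [3, 0, 1, 1]].
Symmetric row and column elimination reduces A to a congruent diagonal form with pivots 36, 5, 0, 3/10.
Counting signs: 3 positive, 1 zero.

(3, 0, 1)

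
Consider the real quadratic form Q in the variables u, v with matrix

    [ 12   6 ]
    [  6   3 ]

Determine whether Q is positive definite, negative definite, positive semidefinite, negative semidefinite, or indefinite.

Applying the same elementary operations to the rows and columns of A produces a congruent diagonal matrix with entries 12, 0.
That gives 1 positive, 1 zero pivots.
Hence Q is positive semidefinite.

positive semidefinite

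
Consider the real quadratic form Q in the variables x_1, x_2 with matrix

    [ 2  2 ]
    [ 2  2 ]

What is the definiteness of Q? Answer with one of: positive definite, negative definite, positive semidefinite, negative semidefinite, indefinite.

positive semidefinite

For the 2×2 matrix [[2, 2], [2, 2]]: det = 2·2 − (2)² = 0, trace = 4.
det = 0 so one eigenvalue is zero; the form is semidefinite with the sign of the trace.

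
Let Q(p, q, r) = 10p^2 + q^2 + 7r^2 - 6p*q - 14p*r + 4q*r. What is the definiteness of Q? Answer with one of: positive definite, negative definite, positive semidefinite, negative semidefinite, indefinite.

positive definite

The symmetric matrix of Q is A = [[10, -3, -7], [-3, 1, 2], [-7, 2, 7]].
Leading principal minors: Δ_1 = 10, Δ_2 = 1, Δ_3 = 2.
All leading principal minors are positive, so by Sylvester's criterion Q is positive definite.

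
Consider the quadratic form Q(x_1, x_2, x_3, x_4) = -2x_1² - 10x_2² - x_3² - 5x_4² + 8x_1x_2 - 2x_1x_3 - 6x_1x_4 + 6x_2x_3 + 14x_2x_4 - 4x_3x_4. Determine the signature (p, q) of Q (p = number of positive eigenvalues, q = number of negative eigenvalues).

The symmetric matrix is A = [[-2, 4, -1, -3], [4, -10, 3, 7], [-1, 3, -1, -2], [-3, 7, -2, -5]].
Symmetric row and column elimination reduces A to a congruent diagonal form with pivots -2, -2, 0, 0.
Counting signs: 2 negative, 2 zero.

(0, 2)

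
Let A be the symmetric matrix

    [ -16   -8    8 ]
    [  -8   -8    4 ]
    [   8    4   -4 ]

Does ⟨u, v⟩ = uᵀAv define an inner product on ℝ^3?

Applying the same elementary operations to the rows and columns of A produces a congruent diagonal matrix with entries -16, -4, 0.
That gives 2 negative, 1 zero pivots.
Hence Q is negative semidefinite.
⟨·,·⟩ is an inner product exactly when A is positive definite.

no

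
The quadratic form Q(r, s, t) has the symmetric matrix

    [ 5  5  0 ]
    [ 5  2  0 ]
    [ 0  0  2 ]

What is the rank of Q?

Applying the same elementary operations to the rows and columns of A produces a congruent diagonal matrix with entries 5, -3, 2.
That gives 2 positive, 1 negative pivots.
The rank is the number of nonzero pivots: 3.

3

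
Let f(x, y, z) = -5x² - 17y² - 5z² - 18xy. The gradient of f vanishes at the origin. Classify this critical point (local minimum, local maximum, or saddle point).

The Hessian at the origin is H = [[-10, -18, 0], [-18, -34, 0], [0, 0, -10]].
Row-reducing H symmetrically gives the diagonal entries -10, -8/5, -10.
That gives 3 negative pivots.
H is negative definite, so the origin is a strict local maximum.

local maximum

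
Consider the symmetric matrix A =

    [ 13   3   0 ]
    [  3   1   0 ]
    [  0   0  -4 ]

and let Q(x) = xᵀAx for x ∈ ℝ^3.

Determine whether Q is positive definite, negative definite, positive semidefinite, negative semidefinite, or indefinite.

indefinite

Applying the same elementary operations to the rows and columns of A produces a congruent diagonal matrix with entries 13, 4/13, -4.
Counting signs: 2 positive, 1 negative.
Hence Q is indefinite.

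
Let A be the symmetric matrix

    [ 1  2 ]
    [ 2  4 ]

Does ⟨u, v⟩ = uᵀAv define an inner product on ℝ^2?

Symmetric row and column elimination reduces A to a congruent diagonal form with pivots 1, 0.
Counting signs: 1 positive, 1 zero.
Hence Q is positive semidefinite.
⟨·,·⟩ is an inner product exactly when A is positive definite.

no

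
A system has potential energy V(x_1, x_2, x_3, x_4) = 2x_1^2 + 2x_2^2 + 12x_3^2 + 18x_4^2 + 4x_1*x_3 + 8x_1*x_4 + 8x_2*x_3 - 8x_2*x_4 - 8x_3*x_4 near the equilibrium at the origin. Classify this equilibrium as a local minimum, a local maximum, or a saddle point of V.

The Hessian at the origin is H = [[4, 0, 4, 8], [0, 4, 8, -8], [4, 8, 24, -8], [8, -8, -8, 36]].
Symmetric row and column elimination reduces H to a congruent diagonal form with pivots 4, 4, 4, 4.
Counting signs: 4 positive.
H is positive definite, so the origin is a strict local minimum.

local minimum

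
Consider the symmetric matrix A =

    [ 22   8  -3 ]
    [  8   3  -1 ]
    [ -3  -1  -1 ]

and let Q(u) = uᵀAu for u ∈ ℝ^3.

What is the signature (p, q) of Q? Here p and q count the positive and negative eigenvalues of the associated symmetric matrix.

Symmetric row and column elimination reduces A to a congruent diagonal form with pivots 22, 1/11, -3/2.
So there are 2 positive, 1 negative pivots.

(2, 1)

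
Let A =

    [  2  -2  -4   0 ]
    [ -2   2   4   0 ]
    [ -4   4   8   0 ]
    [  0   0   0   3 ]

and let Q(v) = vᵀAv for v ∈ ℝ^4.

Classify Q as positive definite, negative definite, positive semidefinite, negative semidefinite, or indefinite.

Row-reducing A symmetrically gives the diagonal entries 2, 0, 0, 3.
Counting signs: 2 positive, 2 zero.
Hence Q is positive semidefinite.

positive semidefinite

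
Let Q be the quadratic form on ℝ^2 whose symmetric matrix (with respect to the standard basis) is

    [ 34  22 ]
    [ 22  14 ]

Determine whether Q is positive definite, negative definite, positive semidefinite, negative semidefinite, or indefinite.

Symmetric row and column elimination reduces A to a congruent diagonal form with pivots 34, -4/17.
That gives 1 positive, 1 negative pivots.
Hence Q is indefinite.

indefinite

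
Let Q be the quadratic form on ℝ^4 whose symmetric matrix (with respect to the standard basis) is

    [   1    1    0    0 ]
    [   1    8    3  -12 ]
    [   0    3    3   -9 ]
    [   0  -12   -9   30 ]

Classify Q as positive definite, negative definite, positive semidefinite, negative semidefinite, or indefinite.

positive definite

Symmetric row and column elimination reduces A to a congruent diagonal form with pivots 1, 7, 12/7, 3/4.
That gives 4 positive pivots.
Hence Q is positive definite.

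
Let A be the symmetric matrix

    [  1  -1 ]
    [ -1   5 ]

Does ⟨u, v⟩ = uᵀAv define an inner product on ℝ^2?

yes

For the 2×2 matrix [[1, -1], [-1, 5]]: det = 1·5 − (-1)² = 4, trace = 6.
det > 0 so both eigenvalues share the sign of the trace; trace = 6 > 0 ⇒ both positive.
⟨·,·⟩ is an inner product exactly when A is positive definite.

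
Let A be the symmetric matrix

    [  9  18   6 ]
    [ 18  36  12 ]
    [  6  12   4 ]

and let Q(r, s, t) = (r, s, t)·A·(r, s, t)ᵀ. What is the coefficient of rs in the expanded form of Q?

The coefficient of rs is A[1,2] + A[2,1] = 2·18 = 36.

36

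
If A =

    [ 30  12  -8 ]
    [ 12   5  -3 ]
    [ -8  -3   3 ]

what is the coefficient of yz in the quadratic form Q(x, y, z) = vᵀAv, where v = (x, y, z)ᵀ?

-6

The coefficient of yz is A[2,3] + A[3,2] = 2·(-3) = -6.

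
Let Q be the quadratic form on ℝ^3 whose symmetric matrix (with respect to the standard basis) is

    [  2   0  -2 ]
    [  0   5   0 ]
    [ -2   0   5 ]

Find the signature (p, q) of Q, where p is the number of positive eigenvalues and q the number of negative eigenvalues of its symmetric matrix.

(3, 0)

Congruent diagonalization of A (simultaneous row and column reduction) yields pivots 2, 5, 3.
That gives 3 positive pivots.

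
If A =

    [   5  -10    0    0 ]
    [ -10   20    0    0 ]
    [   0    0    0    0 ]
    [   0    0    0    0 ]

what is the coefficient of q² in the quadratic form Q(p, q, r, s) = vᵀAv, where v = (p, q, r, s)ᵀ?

20

The coefficient of q² is the diagonal entry A[2,2] = 20.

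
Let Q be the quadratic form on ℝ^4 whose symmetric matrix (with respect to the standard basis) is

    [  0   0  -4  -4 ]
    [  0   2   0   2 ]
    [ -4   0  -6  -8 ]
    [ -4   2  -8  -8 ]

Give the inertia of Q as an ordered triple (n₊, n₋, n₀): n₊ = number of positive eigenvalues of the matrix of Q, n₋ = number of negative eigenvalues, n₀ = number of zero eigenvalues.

(2, 1, 1)

By Sylvester's law of inertia any congruent diagonalization of A has 2 positive, 1 negative and 1 zero entries.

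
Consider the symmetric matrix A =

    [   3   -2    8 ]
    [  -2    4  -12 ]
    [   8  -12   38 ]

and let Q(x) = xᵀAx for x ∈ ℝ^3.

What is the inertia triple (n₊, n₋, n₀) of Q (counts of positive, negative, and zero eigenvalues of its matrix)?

(2, 0, 1)

Applying the same elementary operations to the rows and columns of A produces a congruent diagonal matrix with entries 3, 8/3, 0.
So there are 2 positive, 1 zero pivots.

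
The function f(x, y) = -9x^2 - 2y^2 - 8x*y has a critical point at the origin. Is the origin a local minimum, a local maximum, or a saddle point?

The Hessian at the origin is H = [[-18, -8], [-8, -4]].
det H = -18·-4 − (-8)² = 8 > 0 and H[1,1] = -18 < 0, so H is negative definite.
Therefore the origin is a local maximum.

local maximum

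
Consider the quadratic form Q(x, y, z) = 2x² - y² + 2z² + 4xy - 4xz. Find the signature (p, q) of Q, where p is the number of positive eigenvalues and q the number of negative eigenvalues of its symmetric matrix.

The symmetric matrix is A = [[2, 2, -2], [2, -1, 0], [-2, 0, 2]].
Congruent diagonalization of A (simultaneous row and column reduction) yields pivots 2, -3, 4/3.
So there are 2 positive, 1 negative pivots.

(2, 1)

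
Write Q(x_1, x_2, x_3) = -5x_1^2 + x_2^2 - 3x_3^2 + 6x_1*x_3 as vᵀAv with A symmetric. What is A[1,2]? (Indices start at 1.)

0

The coefficient of x_1·x_2 in Q is 0. For a symmetric A this equals A[1,2] + A[2,1] = 2·A[1,2].
So A[1,2] = 0/2 = 0.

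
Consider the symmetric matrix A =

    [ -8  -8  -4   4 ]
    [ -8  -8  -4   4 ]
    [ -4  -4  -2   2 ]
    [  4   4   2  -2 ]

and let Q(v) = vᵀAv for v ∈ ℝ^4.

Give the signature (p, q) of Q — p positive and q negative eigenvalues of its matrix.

(0, 1)

Row-reducing A symmetrically gives the diagonal entries -8, 0, 0, 0.
So there are 1 negative, 3 zero pivots.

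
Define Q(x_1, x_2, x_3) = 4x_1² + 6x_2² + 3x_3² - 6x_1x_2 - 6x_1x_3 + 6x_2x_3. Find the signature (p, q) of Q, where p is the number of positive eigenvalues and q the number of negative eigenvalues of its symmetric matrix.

(3, 0)

The symmetric matrix is A = [[4, -3, -3], [-3, 6, 3], [-3, 3, 3]].
An LDLᵀ factorisation of A has diagonal entries 4, 15/4, 3/5.
Counting signs: 3 positive.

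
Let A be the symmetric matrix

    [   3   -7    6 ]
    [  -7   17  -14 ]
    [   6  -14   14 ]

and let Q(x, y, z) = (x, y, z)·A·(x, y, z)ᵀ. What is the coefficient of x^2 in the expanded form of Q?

3

The coefficient of x^2 is the diagonal entry A[1,1] = 3.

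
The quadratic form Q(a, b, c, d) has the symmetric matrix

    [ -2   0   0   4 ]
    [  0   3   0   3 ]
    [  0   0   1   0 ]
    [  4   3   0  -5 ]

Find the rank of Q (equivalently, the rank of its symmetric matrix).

3

Symmetric row and column elimination reduces A to a congruent diagonal form with pivots -2, 3, 1, 0.
That gives 2 positive, 1 negative, 1 zero pivots.
The rank is the number of nonzero pivots: 3.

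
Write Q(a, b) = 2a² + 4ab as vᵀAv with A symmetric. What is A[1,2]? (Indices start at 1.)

2

The coefficient of a·b in Q is 4. For a symmetric A this equals A[1,2] + A[2,1] = 2·A[1,2].
So A[1,2] = 4/2 = 2.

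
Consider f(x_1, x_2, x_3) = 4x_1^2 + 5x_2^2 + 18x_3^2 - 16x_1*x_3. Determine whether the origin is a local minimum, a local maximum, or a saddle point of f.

The Hessian at the origin is H = [[8, 0, -16], [0, 10, 0], [-16, 0, 36]].
Applying the same elementary operations to the rows and columns of H produces a congruent diagonal matrix with entries 8, 10, 4.
That gives 3 positive pivots.
H is positive definite, so the origin is a strict local minimum.

local minimum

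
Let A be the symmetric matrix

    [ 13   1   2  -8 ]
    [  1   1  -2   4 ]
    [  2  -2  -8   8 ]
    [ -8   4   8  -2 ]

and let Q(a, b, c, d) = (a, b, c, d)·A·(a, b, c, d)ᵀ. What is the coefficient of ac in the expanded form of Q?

4

The coefficient of ac is A[1,3] + A[3,1] = 2·2 = 4.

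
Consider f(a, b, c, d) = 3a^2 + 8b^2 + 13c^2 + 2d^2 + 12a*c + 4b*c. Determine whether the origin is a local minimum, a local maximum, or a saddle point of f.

The Hessian at the origin is H = [[6, 0, 12, 0], [0, 16, 4, 0], [12, 4, 26, 0], [0, 0, 0, 4]].
Symmetric row and column elimination reduces H to a congruent diagonal form with pivots 6, 16, 1, 4.
Counting signs: 4 positive.
H is positive definite, so the origin is a strict local minimum.

local minimum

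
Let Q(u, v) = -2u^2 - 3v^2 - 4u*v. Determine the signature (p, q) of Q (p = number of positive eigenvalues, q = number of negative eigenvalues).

The associated matrix is A = [[-2, -2], [-2, -3]].
Applying the same elementary operations to the rows and columns of A produces a congruent diagonal matrix with entries -2, -1.
So there are 2 negative pivots.

(0, 2)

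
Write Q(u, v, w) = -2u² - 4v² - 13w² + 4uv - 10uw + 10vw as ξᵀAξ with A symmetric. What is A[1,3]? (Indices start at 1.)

-5

The coefficient of u·w in Q is -10. For a symmetric A this equals A[1,3] + A[3,1] = 2·A[1,3].
So A[1,3] = -10/2 = -5.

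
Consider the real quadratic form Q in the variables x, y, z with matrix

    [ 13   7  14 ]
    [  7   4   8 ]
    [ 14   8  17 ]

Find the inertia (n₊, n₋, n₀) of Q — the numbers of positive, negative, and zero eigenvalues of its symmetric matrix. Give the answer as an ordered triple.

(3, 0, 0)

Congruent diagonalization of A (simultaneous row and column reduction) yields pivots 13, 3/13, 1.
So there are 3 positive pivots.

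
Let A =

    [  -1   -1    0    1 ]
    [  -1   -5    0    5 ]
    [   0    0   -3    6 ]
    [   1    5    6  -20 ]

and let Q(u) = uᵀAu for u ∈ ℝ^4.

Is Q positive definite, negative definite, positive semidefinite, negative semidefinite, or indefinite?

An LDLᵀ factorisation of A has diagonal entries -1, -4, -3, -3.
Counting signs: 4 negative.
Hence Q is negative definite.

negative definite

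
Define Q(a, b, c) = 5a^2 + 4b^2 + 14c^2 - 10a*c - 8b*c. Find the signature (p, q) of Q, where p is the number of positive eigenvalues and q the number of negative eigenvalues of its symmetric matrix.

Write A = [[5, 0, -5], [0, 4, -4], [-5, -4, 14]].
Row-reducing A symmetrically gives the diagonal entries 5, 4, 5.
So there are 3 positive pivots.

(3, 0)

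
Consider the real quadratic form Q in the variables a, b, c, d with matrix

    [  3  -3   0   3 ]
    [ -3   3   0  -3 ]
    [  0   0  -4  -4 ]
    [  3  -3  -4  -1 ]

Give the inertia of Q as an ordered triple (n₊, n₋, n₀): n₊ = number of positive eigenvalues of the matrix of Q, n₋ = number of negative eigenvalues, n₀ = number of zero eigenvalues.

(1, 1, 2)

Applying the same elementary operations to the rows and columns of A produces a congruent diagonal matrix with entries 3, 0, -4, 0.
That gives 1 positive, 1 negative, 2 zero pivots.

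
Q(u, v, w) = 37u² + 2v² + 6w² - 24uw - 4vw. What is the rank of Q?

3

The associated matrix is A = [[37, 0, -12], [0, 2, -2], [-12, -2, 6]].
Congruent diagonalization of A (simultaneous row and column reduction) yields pivots 37, 2, 4/37.
So there are 3 positive pivots.
The rank is the number of nonzero pivots: 3.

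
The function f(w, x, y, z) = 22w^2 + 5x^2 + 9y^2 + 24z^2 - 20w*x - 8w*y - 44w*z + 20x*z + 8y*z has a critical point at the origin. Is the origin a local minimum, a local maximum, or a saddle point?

The Hessian at the origin is H = [[44, -20, -8, -44], [-20, 10, 0, 20], [-8, 0, 18, 8], [-44, 20, 8, 48]].
Applying the same elementary operations to the rows and columns of H produces a congruent diagonal matrix with entries 44, 10/11, 2, 4.
That gives 4 positive pivots.
H is positive definite, so the origin is a strict local minimum.

local minimum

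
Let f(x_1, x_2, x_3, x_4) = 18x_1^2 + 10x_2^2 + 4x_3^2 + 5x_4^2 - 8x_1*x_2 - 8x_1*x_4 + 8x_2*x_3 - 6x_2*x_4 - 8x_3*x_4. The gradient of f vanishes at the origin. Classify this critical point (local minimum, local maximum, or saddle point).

The Hessian at the origin is H = [[36, -8, 0, -8], [-8, 20, 8, -6], [0, 8, 8, -8], [-8, -6, -8, 10]].
Congruent diagonalization of H (simultaneous row and column reduction) yields pivots 36, 164/9, 184/41, 5/23.
So there are 4 positive pivots.
H is positive definite, so the origin is a strict local minimum.

local minimum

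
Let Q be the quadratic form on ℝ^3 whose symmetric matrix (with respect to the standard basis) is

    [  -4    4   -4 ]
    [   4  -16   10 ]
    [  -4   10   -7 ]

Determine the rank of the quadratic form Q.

Congruent diagonalization of A (simultaneous row and column reduction) yields pivots -4, -12, 0.
That gives 2 negative, 1 zero pivots.
The rank is the number of nonzero pivots: 2.

2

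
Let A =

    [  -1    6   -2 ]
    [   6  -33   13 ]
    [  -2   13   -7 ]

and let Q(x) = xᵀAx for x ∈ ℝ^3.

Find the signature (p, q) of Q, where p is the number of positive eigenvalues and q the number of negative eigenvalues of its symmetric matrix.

Applying the same elementary operations to the rows and columns of A produces a congruent diagonal matrix with entries -1, 3, -10/3.
That gives 1 positive, 2 negative pivots.

(1, 2)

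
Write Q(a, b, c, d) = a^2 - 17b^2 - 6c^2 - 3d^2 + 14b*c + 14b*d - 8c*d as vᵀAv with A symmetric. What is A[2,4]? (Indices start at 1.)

7

The coefficient of b·d in Q is 14. For a symmetric A this equals A[2,4] + A[4,2] = 2·A[2,4].
So A[2,4] = 14/2 = 7.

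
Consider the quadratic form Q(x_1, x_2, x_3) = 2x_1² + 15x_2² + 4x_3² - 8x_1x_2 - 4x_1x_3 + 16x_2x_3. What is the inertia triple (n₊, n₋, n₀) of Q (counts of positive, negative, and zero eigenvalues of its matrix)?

(2, 1, 0)

The associated matrix is A = [[2, -4, -2], [-4, 15, 8], [-2, 8, 4]].
Applying the same elementary operations to the rows and columns of A produces a congruent diagonal matrix with entries 2, 7, -2/7.
So there are 2 positive, 1 negative pivots.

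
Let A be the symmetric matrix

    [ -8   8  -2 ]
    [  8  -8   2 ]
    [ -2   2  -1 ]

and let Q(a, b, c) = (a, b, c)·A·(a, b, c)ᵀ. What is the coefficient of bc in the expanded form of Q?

4

The coefficient of bc is A[2,3] + A[3,2] = 2·2 = 4.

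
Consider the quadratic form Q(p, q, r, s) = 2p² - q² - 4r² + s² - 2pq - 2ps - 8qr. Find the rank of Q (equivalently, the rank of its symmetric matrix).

Write A = [[2, -1, 0, -1], [-1, -1, -4, 0], [0, -4, -4, 0], [-1, 0, 0, 1]].
Row-reducing A symmetrically gives the diagonal entries 2, -3/2, 20/3, 2/5.
So there are 3 positive, 1 negative pivots.
The rank is the number of nonzero pivots: 4.

4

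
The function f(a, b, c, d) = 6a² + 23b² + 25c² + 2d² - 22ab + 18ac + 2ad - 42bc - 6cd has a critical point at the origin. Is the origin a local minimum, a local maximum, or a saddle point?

local minimum

The Hessian at the origin is H = [[12, -22, 18, 2], [-22, 46, -42, 0], [18, -42, 50, -6], [2, 0, -6, 4]].
An LDLᵀ factorisation of H has diagonal entries 12, 17/3, 148/17, 5/37.
That gives 4 positive pivots.
H is positive definite, so the origin is a strict local minimum.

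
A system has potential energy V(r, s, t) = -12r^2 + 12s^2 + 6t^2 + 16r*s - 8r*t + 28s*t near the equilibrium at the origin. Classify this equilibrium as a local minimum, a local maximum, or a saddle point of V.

saddle point

The Hessian at the origin is H = [[-24, 16, -8], [16, 24, 28], [-8, 28, 12]].
Row-reducing H symmetrically gives the diagonal entries -24, 104/3, -2/13.
Counting signs: 1 positive, 2 negative.
H is indefinite, so the origin is a saddle point.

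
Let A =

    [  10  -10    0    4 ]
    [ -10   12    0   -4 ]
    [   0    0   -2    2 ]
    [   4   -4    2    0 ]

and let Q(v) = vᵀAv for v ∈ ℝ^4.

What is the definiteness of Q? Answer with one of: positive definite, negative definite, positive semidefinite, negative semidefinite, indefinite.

Row-reducing A symmetrically gives the diagonal entries 10, 2, -2, 2/5.
That gives 3 positive, 1 negative pivots.
Hence Q is indefinite.

indefinite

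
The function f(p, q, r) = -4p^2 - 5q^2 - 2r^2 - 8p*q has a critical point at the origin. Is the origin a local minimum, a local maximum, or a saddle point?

The Hessian at the origin is H = [[-8, -8, 0], [-8, -10, 0], [0, 0, -4]].
Applying the same elementary operations to the rows and columns of H produces a congruent diagonal matrix with entries -8, -2, -4.
Counting signs: 3 negative.
H is negative definite, so the origin is a strict local maximum.

local maximum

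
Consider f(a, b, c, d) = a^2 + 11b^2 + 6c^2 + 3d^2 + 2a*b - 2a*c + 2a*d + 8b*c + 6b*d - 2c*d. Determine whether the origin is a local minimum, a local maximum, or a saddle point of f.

local minimum

The Hessian at the origin is H = [[2, 2, -2, 2], [2, 22, 8, 6], [-2, 8, 12, -2], [2, 6, -2, 6]].
Row-reducing H symmetrically gives the diagonal entries 2, 20, 5, 12/5.
So there are 4 positive pivots.
H is positive definite, so the origin is a strict local minimum.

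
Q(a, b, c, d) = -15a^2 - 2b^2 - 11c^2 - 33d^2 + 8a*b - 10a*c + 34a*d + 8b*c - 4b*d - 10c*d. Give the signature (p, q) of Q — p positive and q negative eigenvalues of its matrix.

Write A = [[-15, 4, -5, 17], [4, -2, 4, -2], [-5, 4, -11, -5], [17, -2, -5, -33]].
Symmetric row and column elimination reduces A to a congruent diagonal form with pivots -15, -14/15, -12/7, 0.
Counting signs: 3 negative, 1 zero.

(0, 3)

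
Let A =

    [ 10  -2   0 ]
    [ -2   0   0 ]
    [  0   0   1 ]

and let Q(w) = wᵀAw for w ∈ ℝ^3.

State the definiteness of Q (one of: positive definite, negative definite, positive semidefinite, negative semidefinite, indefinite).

Applying the same elementary operations to the rows and columns of A produces a congruent diagonal matrix with entries 10, -2/5, 1.
Counting signs: 2 positive, 1 negative.
Hence Q is indefinite.

indefinite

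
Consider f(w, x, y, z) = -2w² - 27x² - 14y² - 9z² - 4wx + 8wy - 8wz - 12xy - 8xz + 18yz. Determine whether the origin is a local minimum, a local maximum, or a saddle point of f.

The Hessian at the origin is H = [[-4, -4, 8, -8], [-4, -54, -12, -8], [8, -12, -28, 18], [-8, -8, 18, -18]].
Applying the same elementary operations to the rows and columns of H produces a congruent diagonal matrix with entries -4, -50, -4, -1.
Counting signs: 4 negative.
H is negative definite, so the origin is a strict local maximum.

local maximum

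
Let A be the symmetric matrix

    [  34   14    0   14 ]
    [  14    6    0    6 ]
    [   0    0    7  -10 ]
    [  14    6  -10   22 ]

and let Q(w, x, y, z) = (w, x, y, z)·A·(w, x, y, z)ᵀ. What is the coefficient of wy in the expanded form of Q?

0

The coefficient of wy is A[1,3] + A[3,1] = 2·0 = 0.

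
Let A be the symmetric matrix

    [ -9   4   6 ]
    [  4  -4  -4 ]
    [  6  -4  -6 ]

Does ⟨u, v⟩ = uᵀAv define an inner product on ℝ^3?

Leading principal minors: Δ_1 = -9, Δ_2 = 20, Δ_3 = -24.
The signs alternate starting with Δ_1 < 0, so by Sylvester's criterion Q is negative definite.
⟨·,·⟩ is an inner product exactly when A is positive definite.

no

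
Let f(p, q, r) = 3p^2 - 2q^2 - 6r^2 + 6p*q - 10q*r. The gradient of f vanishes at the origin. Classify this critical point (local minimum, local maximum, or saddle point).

saddle point

The Hessian at the origin is H = [[6, 6, 0], [6, -4, -10], [0, -10, -12]].
An LDLᵀ factorisation of H has diagonal entries 6, -10, -2.
That gives 1 positive, 2 negative pivots.
H is indefinite, so the origin is a saddle point.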